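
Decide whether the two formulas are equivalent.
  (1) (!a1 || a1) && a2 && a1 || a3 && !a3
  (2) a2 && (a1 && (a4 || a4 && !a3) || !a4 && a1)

Yes

E1: (!a1 || a1) && a2 && a1 || a3 && !a3
    = (!a1 || a1) && a2 && a1   — complement / identity
    = a2 && a1   — complement / identity
E2: a2 && (a1 && (a4 || a4 && !a3) || !a4 && a1)
    = a2 && (a1 && a4 || !a4 && a1)   — absorption
    = a2 && a1   — distribution
Both reduce to a2 && a1, so they are equivalent.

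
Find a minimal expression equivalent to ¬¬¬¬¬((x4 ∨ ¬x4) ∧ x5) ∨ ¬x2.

¬x5 ∨ ¬x2

¬¬¬¬¬((x4 ∨ ¬x4) ∧ x5) ∨ ¬x2
= ¬¬¬¬¬x5 ∨ ¬x2   — complement / identity
= ¬¬¬x5 ∨ ¬x2   — double negation
= ¬x5 ∨ ¬x2   — double negation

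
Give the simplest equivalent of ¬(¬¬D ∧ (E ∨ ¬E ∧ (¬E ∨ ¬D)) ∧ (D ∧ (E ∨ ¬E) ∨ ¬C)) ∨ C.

¬(¬¬D ∧ (E ∨ ¬E ∧ (¬E ∨ ¬D)) ∧ (D ∧ (E ∨ ¬E) ∨ ¬C)) ∨ C
= ¬(¬¬D ∧ (E ∨ ¬E) ∧ (D ∧ (E ∨ ¬E) ∨ ¬C)) ∨ C   — absorption
= ¬(D ∧ (E ∨ ¬E) ∧ (D ∧ (E ∨ ¬E) ∨ ¬C)) ∨ C   — double negation
= ¬(D ∧ (E ∨ ¬E)) ∨ C   — absorption
= ¬D ∨ C   — complement / identity

¬D ∨ C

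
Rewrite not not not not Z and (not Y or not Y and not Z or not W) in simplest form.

Z and (not Y or not W)

not not not not Z and (not Y or not Y and not Z or not W)
= not not Z and (not Y or not Y and not Z or not W)   (double negation)
= not not Z and (not Y or not W)   (absorption)
= Z and (not Y or not W)   (double negation)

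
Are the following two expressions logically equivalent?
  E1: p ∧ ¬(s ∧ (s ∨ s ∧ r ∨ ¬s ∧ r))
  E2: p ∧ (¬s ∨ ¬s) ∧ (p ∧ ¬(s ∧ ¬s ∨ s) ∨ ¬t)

Yes

E1: p ∧ ¬(s ∧ (s ∨ s ∧ r ∨ ¬s ∧ r))
    = p ∧ ¬(s ∧ (s ∨ r))   — distribution
    = p ∧ ¬s   — absorption
E2: p ∧ (¬s ∨ ¬s) ∧ (p ∧ ¬(s ∧ ¬s ∨ s) ∨ ¬t)
    = p ∧ (¬s ∨ ¬s) ∧ (p ∧ ¬s ∨ ¬t)   — complement / identity
    = p ∧ ¬s ∧ (p ∧ ¬s ∨ ¬t)   — idempotence
    = p ∧ ¬s   — absorption
Both reduce to p ∧ ¬s, so they are equivalent.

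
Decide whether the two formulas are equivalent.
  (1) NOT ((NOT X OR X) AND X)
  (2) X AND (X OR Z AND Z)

No

E1: NOT ((NOT X OR X) AND X)
    = NOT X
E2: X AND (X OR Z AND Z)
    = X AND (X OR Z)
    = X
These differ: at X=0, Z=0, E1 = 1 but E2 = 0.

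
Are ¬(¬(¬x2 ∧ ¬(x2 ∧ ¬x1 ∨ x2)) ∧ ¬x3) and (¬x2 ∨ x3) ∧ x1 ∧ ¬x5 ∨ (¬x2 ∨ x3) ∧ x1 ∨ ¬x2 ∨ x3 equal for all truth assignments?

E1: ¬(¬(¬x2 ∧ ¬(x2 ∧ ¬x1 ∨ x2)) ∧ ¬x3)
    = ¬(¬(¬x2 ∧ ¬x2) ∧ ¬x3)
    = ¬x2 ∧ ¬x2 ∨ x3
    = ¬x2 ∨ x3
E2: (¬x2 ∨ x3) ∧ x1 ∧ ¬x5 ∨ (¬x2 ∨ x3) ∧ x1 ∨ ¬x2 ∨ x3
    = (¬x2 ∨ x3) ∧ x1 ∨ ¬x2 ∨ x3
    = ¬x2 ∨ x3
Both reduce to ¬x2 ∨ x3, so they are equivalent.

Yes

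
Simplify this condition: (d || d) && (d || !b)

(d || d) && (d || !b)
= d || d && !b
= d

d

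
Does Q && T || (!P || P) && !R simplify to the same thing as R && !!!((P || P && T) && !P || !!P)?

E1: Q && T || (!P || P) && !R
    = Q && T || !R   [complement / identity]
E2: R && !!!((P || P && T) && !P || !!P)
    = R && !((P || P && T) && !P || !!P)   [double negation]
    = R && !((P || P && T) && !P || P)   [double negation]
    = R && !(P && !P || P)   [absorption]
    = R && !P   [complement / identity]
These differ: at P=1, Q=1, R=0, T=1, E1 = 1 but E2 = 0.

No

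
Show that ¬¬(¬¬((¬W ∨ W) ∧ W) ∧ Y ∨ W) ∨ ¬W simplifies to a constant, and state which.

¬¬(¬¬((¬W ∨ W) ∧ W) ∧ Y ∨ W) ∨ ¬W
= ¬¬((¬W ∨ W) ∧ W ∧ Y ∨ W) ∨ ¬W
= ¬¬(W ∧ Y ∨ W) ∨ ¬W
= ¬¬W ∨ ¬W
= W ∨ ¬W
= True

True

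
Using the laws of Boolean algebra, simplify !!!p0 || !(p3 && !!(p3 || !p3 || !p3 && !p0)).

!!!p0 || !(p3 && !!(p3 || !p3 || !p3 && !p0))
= !!!p0 || !(p3 && !!(p3 || !p3))
= !!!p0 || !(p3 && (p3 || !p3))
= !p0 || !(p3 && (p3 || !p3))
= !p0 || !p3

!p0 || !p3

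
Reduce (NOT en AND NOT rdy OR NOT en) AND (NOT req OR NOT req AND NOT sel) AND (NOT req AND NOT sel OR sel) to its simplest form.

(NOT en AND NOT rdy OR NOT en) AND (NOT req OR NOT req AND NOT sel) AND (NOT req AND NOT sel OR sel)
= (NOT en AND NOT rdy OR NOT en) AND (NOT req AND sel OR NOT req AND NOT sel)
= (NOT en AND NOT rdy OR NOT en) AND NOT req
= NOT en AND NOT req

NOT en AND NOT req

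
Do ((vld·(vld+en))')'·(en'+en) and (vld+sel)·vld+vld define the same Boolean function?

Yes

E1: ((vld·(vld+en))')'·(en'+en)
    = (vld')'·(en'+en)
    = (vld')'
    = vld
E2: (vld+sel)·vld+vld
    = vld+vld
    = vld
Both reduce to vld, so they are equivalent.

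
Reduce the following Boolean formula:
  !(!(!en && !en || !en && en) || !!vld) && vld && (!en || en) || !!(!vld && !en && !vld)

!(!(!en && !en || !en && en) || !!vld) && vld && (!en || en) || !!(!vld && !en && !vld)
= (!en && !en || !en && en) && !vld && vld && (!en || en) || !!(!vld && !en && !vld)   — De Morgan
= (!en && !en || !en && en) && !vld && vld && (!en || en) || !vld && !en && !vld   — double negation
= (!en && !en || !en && en) && !vld && vld || !vld && !en && !vld   — complement / identity
= !en && !vld && vld || !vld && !en && !vld   — distribution
= !en && !vld   — distribution

!en && !vld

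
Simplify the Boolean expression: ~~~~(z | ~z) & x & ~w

~~~~(z | ~z) & x & ~w
= ~~(z | ~z) & x & ~w   (double negation)
= (z | ~z) & x & ~w   (double negation)
= x & ~w   (complement / identity)

x & ~w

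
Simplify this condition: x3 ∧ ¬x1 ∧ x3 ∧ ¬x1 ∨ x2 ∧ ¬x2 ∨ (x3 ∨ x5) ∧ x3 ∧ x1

x3

x3 ∧ ¬x1 ∧ x3 ∧ ¬x1 ∨ x2 ∧ ¬x2 ∨ (x3 ∨ x5) ∧ x3 ∧ x1
= x3 ∧ ¬x1 ∧ x3 ∧ ¬x1 ∨ (x3 ∨ x5) ∧ x3 ∧ x1   [complement / identity]
= x3 ∧ ¬x1 ∧ x3 ∧ ¬x1 ∨ x3 ∧ x1   [absorption]
= x3 ∧ ¬x1 ∨ x3 ∧ x1   [idempotence]
= x3   [distribution]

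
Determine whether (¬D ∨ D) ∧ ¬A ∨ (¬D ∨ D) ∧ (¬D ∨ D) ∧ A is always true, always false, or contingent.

(¬D ∨ D) ∧ ¬A ∨ (¬D ∨ D) ∧ (¬D ∨ D) ∧ A
= (¬D ∨ D) ∧ ¬A ∨ (¬D ∨ D) ∧ A   [idempotence]
= ¬D ∨ D   [distribution]
= True   [complement]

always true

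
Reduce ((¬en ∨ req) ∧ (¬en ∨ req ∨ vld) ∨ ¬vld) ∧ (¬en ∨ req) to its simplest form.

((¬en ∨ req) ∧ (¬en ∨ req ∨ vld) ∨ ¬vld) ∧ (¬en ∨ req)
= (¬en ∨ req ∨ ¬vld) ∧ (¬en ∨ req)   [absorption]
= ¬en ∨ req   [absorption]

¬en ∨ req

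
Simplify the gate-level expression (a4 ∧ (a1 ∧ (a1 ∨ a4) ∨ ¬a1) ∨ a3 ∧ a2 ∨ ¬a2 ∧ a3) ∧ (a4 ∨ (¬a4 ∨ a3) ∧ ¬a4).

(a4 ∧ (a1 ∧ (a1 ∨ a4) ∨ ¬a1) ∨ a3 ∧ a2 ∨ ¬a2 ∧ a3) ∧ (a4 ∨ (¬a4 ∨ a3) ∧ ¬a4)
= (a4 ∧ (a1 ∧ (a1 ∨ a4) ∨ ¬a1) ∨ a3) ∧ (a4 ∨ (¬a4 ∨ a3) ∧ ¬a4)   [distribution]
= (a4 ∧ (a1 ∧ (a1 ∨ a4) ∨ ¬a1) ∨ a3) ∧ (a4 ∨ ¬a4)   [absorption]
= (a4 ∧ (a1 ∨ ¬a1) ∨ a3) ∧ (a4 ∨ ¬a4)   [absorption]
= (a4 ∨ a3) ∧ (a4 ∨ ¬a4)   [complement / identity]
= a4 ∨ a3   [complement / identity]

a4 ∨ a3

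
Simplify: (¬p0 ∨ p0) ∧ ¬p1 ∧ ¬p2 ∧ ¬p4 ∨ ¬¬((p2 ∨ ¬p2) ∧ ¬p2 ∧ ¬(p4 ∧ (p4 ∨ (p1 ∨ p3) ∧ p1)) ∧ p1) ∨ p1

(¬p0 ∨ p0) ∧ ¬p1 ∧ ¬p2 ∧ ¬p4 ∨ ¬¬((p2 ∨ ¬p2) ∧ ¬p2 ∧ ¬(p4 ∧ (p4 ∨ (p1 ∨ p3) ∧ p1)) ∧ p1) ∨ p1
= (¬p0 ∨ p0) ∧ ¬p1 ∧ ¬p2 ∧ ¬p4 ∨ ¬¬((p2 ∨ ¬p2) ∧ ¬p2 ∧ ¬(p4 ∧ (p4 ∨ p1)) ∧ p1) ∨ p1
= (¬p0 ∨ p0) ∧ ¬p1 ∧ ¬p2 ∧ ¬p4 ∨ (p2 ∨ ¬p2) ∧ ¬p2 ∧ ¬(p4 ∧ (p4 ∨ p1)) ∧ p1 ∨ p1
= (¬p0 ∨ p0) ∧ ¬p1 ∧ ¬p2 ∧ ¬p4 ∨ ¬p2 ∧ ¬(p4 ∧ (p4 ∨ p1)) ∧ p1 ∨ p1
= (¬p0 ∨ p0) ∧ ¬p1 ∧ ¬p2 ∧ ¬p4 ∨ ¬p2 ∧ ¬p4 ∧ p1 ∨ p1
= ¬p1 ∧ ¬p2 ∧ ¬p4 ∨ ¬p2 ∧ ¬p4 ∧ p1 ∨ p1
= ¬p2 ∧ ¬p4 ∨ p1

¬p2 ∧ ¬p4 ∨ p1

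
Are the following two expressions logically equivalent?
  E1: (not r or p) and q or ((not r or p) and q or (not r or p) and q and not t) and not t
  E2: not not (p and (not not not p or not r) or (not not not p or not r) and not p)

No

E1: (not r or p) and q or ((not r or p) and q or (not r or p) and q and not t) and not t
    = (not r or p) and q or (not r or p) and q and not t   (absorption)
    = (not r or p) and q   (absorption)
E2: not not (p and (not not not p or not r) or (not not not p or not r) and not p)
    = not not (not not not p or not r)   (distribution)
    = not not not p or not r   (double negation)
    = not p or not r   (double negation)
These differ: at p=0, q=0, r=0, t=0, E1 = 0 but E2 = 1.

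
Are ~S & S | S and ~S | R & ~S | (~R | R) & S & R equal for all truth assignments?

E1: ~S & S | S
    = S   (complement / identity)
E2: ~S | R & ~S | (~R | R) & S & R
    = ~S | R & ~S | S & R   (complement / identity)
    = ~S | R   (distribution)
These differ: at R=0, S=0, E1 = 0 but E2 = 1.

No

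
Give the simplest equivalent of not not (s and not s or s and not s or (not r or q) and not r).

not not (s and not s or s and not s or (not r or q) and not r)
= not not (s and not s or (not r or q) and not r)   (idempotence)
= not not ((not r or q) and not r)   (complement / identity)
= (not r or q) and not r   (double negation)
= not r   (absorption)

not r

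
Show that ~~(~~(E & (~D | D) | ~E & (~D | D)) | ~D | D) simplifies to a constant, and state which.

~~(~~(E & (~D | D) | ~E & (~D | D)) | ~D | D)
= ~~(~~(~D | D) | ~D | D)   [distribution]
= ~~(~D | D | ~D | D)   [double negation]
= ~D | D | ~D | D   [double negation]
= ~D | D   [idempotence]
= 1   [complement]

1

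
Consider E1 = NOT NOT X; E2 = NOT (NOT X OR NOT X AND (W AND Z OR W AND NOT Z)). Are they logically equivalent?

Yes

E1: NOT NOT X
    = X   — double negation
E2: NOT (NOT X OR NOT X AND (W AND Z OR W AND NOT Z))
    = NOT (NOT X OR NOT X AND W)   — distribution
    = NOT NOT X   — absorption
    = X   — double negation
Both reduce to X, so they are equivalent.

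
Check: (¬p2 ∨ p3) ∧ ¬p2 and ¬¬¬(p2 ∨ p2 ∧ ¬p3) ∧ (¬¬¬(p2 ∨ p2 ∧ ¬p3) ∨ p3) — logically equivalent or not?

Yes

E1: (¬p2 ∨ p3) ∧ ¬p2
    = ¬p2   [absorption]
E2: ¬¬¬(p2 ∨ p2 ∧ ¬p3) ∧ (¬¬¬(p2 ∨ p2 ∧ ¬p3) ∨ p3)
    = ¬¬¬(p2 ∨ p2 ∧ ¬p3)   [absorption]
    = ¬(p2 ∨ p2 ∧ ¬p3)   [double negation]
    = ¬p2   [absorption]
Both reduce to ¬p2, so they are equivalent.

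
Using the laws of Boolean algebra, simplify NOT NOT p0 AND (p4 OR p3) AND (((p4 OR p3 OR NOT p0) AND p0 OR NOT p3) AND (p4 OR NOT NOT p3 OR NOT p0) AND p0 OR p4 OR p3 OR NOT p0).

p0 AND (p4 OR p3)

NOT NOT p0 AND (p4 OR p3) AND (((p4 OR p3 OR NOT p0) AND p0 OR NOT p3) AND (p4 OR NOT NOT p3 OR NOT p0) AND p0 OR p4 OR p3 OR NOT p0)
= NOT NOT p0 AND (p4 OR p3) AND (((p4 OR p3 OR NOT p0) AND p0 OR NOT p3) AND (p4 OR p3 OR NOT p0) AND p0 OR p4 OR p3 OR NOT p0)
= NOT NOT p0 AND (p4 OR p3) AND ((p4 OR p3 OR NOT p0) AND p0 OR p4 OR p3 OR NOT p0)
= NOT NOT p0 AND (p4 OR p3) AND (p4 OR p3 OR NOT p0)
= p0 AND (p4 OR p3) AND (p4 OR p3 OR NOT p0)
= p0 AND (p4 OR p3)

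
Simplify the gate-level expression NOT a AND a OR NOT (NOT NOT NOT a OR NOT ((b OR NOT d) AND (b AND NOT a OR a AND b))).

a AND b

NOT a AND a OR NOT (NOT NOT NOT a OR NOT ((b OR NOT d) AND (b AND NOT a OR a AND b)))
= NOT a AND a OR NOT (NOT NOT NOT a OR NOT ((b OR NOT d) AND b))   (distribution)
= NOT a AND a OR NOT (NOT a OR NOT ((b OR NOT d) AND b))   (double negation)
= NOT a AND a OR a AND (b OR NOT d) AND b   (De Morgan)
= NOT a AND a OR a AND b   (absorption)
= a AND b   (complement / identity)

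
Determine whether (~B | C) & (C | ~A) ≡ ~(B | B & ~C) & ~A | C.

E1: (~B | C) & (C | ~A)
    = ~B & ~A | C   — distribution
E2: ~(B | B & ~C) & ~A | C
    = ~B & ~A | C   — absorption
Both reduce to ~B & ~A | C, so they are equivalent.

Yes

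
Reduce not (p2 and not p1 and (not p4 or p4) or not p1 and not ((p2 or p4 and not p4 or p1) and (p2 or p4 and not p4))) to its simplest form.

not (p2 and not p1 and (not p4 or p4) or not p1 and not ((p2 or p4 and not p4 or p1) and (p2 or p4 and not p4)))
= not (p2 and not p1 and (not p4 or p4) or not p1 and not (p2 or p4 and not p4))
= not (p2 and not p1 or not p1 and not (p2 or p4 and not p4))
= not (p2 and not p1 or not p1 and not p2)
= not not p1
= p1

p1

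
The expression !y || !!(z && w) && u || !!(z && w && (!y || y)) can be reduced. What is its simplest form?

!y || z && w

!y || !!(z && w) && u || !!(z && w && (!y || y))
= !y || !!(z && w) && u || !!(z && w)   — complement / identity
= !y || !!(z && w)   — absorption
= !y || z && w   — double negation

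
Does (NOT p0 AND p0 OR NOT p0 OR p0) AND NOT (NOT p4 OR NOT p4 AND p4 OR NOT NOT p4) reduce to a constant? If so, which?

(NOT p0 AND p0 OR NOT p0 OR p0) AND NOT (NOT p4 OR NOT p4 AND p4 OR NOT NOT p4)
= (NOT p0 OR p0) AND NOT (NOT p4 OR NOT p4 AND p4 OR NOT NOT p4)   — complement / identity
= NOT (NOT p4 OR NOT p4 AND p4 OR NOT NOT p4)   — complement / identity
= NOT (NOT p4 OR NOT NOT p4)   — complement / identity
= p4 AND NOT p4   — De Morgan
= FALSE   — complement

yes, False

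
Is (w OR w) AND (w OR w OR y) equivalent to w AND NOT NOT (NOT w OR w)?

E1: (w OR w) AND (w OR w OR y)
    = w OR w   [absorption]
    = w   [idempotence]
E2: w AND NOT NOT (NOT w OR w)
    = w AND (NOT w OR w)   [double negation]
    = w   [complement / identity]
Both reduce to w, so they are equivalent.

Yes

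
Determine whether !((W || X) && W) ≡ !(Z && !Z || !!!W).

No

E1: !((W || X) && W)
    = !W
E2: !(Z && !Z || !!!W)
    = !(Z && !Z || !W)
    = !!W
    = W
These differ: at W=0, X=0, Z=0, E1 = 1 but E2 = 0.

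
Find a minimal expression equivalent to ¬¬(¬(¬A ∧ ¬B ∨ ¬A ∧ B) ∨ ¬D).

¬¬(¬(¬A ∧ ¬B ∨ ¬A ∧ B) ∨ ¬D)
= ¬¬(¬¬A ∨ ¬D)   — distribution
= ¬¬(A ∨ ¬D)   — double negation
= A ∨ ¬D   — double negation

A ∨ ¬D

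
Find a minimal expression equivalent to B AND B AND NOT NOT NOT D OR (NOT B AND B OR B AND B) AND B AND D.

B

B AND B AND NOT NOT NOT D OR (NOT B AND B OR B AND B) AND B AND D
= B AND B AND NOT NOT NOT D OR B AND B AND D   (distribution)
= B AND B AND NOT D OR B AND B AND D   (double negation)
= B AND B   (distribution)
= B   (idempotence)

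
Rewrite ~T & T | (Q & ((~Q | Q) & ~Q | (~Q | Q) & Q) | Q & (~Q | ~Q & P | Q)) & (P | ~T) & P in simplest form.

~T & T | (Q & ((~Q | Q) & ~Q | (~Q | Q) & Q) | Q & (~Q | ~Q & P | Q)) & (P | ~T) & P
= ~T & T | (Q & ((~Q | Q) & ~Q | (~Q | Q) & Q) | Q & (~Q | Q)) & (P | ~T) & P   (absorption)
= ~T & T | (Q & (~Q | Q) | Q & (~Q | Q)) & (P | ~T) & P   (distribution)
= ~T & T | (Q & (~Q | Q) | Q & (~Q | Q)) & P   (absorption)
= ~T & T | Q & (~Q | Q) & P   (idempotence)
= ~T & T | Q & P   (complement / identity)
= Q & P   (complement / identity)

Q & P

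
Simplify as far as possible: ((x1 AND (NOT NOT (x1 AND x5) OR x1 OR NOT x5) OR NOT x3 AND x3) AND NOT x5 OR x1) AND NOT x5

x1 AND NOT x5

((x1 AND (NOT NOT (x1 AND x5) OR x1 OR NOT x5) OR NOT x3 AND x3) AND NOT x5 OR x1) AND NOT x5
= (x1 AND (NOT NOT (x1 AND x5) OR x1 OR NOT x5) AND NOT x5 OR x1) AND NOT x5   — complement / identity
= (x1 AND (x1 AND x5 OR x1 OR NOT x5) AND NOT x5 OR x1) AND NOT x5   — double negation
= (x1 AND (x1 OR NOT x5) AND NOT x5 OR x1) AND NOT x5   — absorption
= (x1 AND NOT x5 OR x1) AND NOT x5   — absorption
= x1 AND NOT x5   — absorption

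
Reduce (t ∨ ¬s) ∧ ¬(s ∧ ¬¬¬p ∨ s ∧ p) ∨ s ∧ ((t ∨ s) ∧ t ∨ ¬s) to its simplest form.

(t ∨ ¬s) ∧ ¬(s ∧ ¬¬¬p ∨ s ∧ p) ∨ s ∧ ((t ∨ s) ∧ t ∨ ¬s)
= (t ∨ ¬s) ∧ ¬(s ∧ ¬p ∨ s ∧ p) ∨ s ∧ ((t ∨ s) ∧ t ∨ ¬s)   — double negation
= (t ∨ ¬s) ∧ ¬s ∨ s ∧ ((t ∨ s) ∧ t ∨ ¬s)   — distribution
= (t ∨ ¬s) ∧ ¬s ∨ s ∧ (t ∨ ¬s)   — absorption
= t ∨ ¬s   — distribution

t ∨ ¬s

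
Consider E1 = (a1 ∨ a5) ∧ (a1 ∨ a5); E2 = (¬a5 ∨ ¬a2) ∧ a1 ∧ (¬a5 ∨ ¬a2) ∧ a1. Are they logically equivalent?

No

E1: (a1 ∨ a5) ∧ (a1 ∨ a5)
    = a1 ∨ a5   — idempotence
E2: (¬a5 ∨ ¬a2) ∧ a1 ∧ (¬a5 ∨ ¬a2) ∧ a1
    = (¬a5 ∨ ¬a2) ∧ a1   — idempotence
These differ: at a1=0, a2=1, a5=1, E1 = 1 but E2 = 0.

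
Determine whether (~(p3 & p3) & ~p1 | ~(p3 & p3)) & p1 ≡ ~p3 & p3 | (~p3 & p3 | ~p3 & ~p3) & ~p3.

No

E1: (~(p3 & p3) & ~p1 | ~(p3 & p3)) & p1
    = ~(p3 & p3) & p1
    = ~p3 & p1
E2: ~p3 & p3 | (~p3 & p3 | ~p3 & ~p3) & ~p3
    = ~p3 & p3 | ~p3 & ~p3
    = ~p3
These differ: at p1=0, p3=0, E1 = 0 but E2 = 1.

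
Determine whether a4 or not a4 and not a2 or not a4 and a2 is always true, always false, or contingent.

always true

a4 or not a4 and not a2 or not a4 and a2
= a4 or not a4   [distribution]
= True   [complement]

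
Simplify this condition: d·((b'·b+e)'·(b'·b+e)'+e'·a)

d·((b'·b+e)'·(b'·b+e)'+e'·a)
= d·((b'·b+e)'+e'·a)   [idempotence]
= d·(e'+e'·a)   [complement / identity]
= d·e'   [absorption]

d·e'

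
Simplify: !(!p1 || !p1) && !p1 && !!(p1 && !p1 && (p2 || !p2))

false

!(!p1 || !p1) && !p1 && !!(p1 && !p1 && (p2 || !p2))
= !(!p1 || !p1) && !p1 && p1 && !p1 && (p2 || !p2)   — double negation
= !(!p1 || !p1) && !p1 && p1 && !p1   — complement / identity
= !!p1 && !p1 && p1 && !p1   — idempotence
= p1 && !p1 && p1 && !p1   — double negation
= p1 && !p1   — idempotence
= false   — complement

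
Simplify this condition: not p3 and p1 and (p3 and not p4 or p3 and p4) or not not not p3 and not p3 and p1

not p3 and p1 and (p3 and not p4 or p3 and p4) or not not not p3 and not p3 and p1
= not p3 and p1 and p3 or not not not p3 and not p3 and p1
= not p3 and p1 and p3 or not p3 and not p3 and p1
= not p3 and p1

not p3 and p1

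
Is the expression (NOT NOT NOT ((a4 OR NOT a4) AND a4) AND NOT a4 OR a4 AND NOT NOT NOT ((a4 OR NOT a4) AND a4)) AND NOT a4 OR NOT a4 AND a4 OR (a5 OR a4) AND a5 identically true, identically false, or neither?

neither

(NOT NOT NOT ((a4 OR NOT a4) AND a4) AND NOT a4 OR a4 AND NOT NOT NOT ((a4 OR NOT a4) AND a4)) AND NOT a4 OR NOT a4 AND a4 OR (a5 OR a4) AND a5
= NOT NOT NOT ((a4 OR NOT a4) AND a4) AND NOT a4 OR NOT a4 AND a4 OR (a5 OR a4) AND a5
= NOT ((a4 OR NOT a4) AND a4) AND NOT a4 OR NOT a4 AND a4 OR (a5 OR a4) AND a5
= NOT a4 AND NOT a4 OR NOT a4 AND a4 OR (a5 OR a4) AND a5
= NOT a4 AND NOT a4 OR NOT a4 AND a4 OR a5
= NOT a4 OR a5
This depends on a4, a5, so it is not a constant.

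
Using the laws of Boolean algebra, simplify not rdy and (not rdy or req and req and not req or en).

not rdy and (not rdy or req and req and not req or en)
= not rdy and (not rdy or req and not req or en)   — idempotence
= not rdy and (not rdy or en)   — complement / identity
= not rdy   — absorption

not rdy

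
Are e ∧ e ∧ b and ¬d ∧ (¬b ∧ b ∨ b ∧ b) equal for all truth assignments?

E1: e ∧ e ∧ b
    = e ∧ b   [idempotence]
E2: ¬d ∧ (¬b ∧ b ∨ b ∧ b)
    = ¬d ∧ b   [distribution]
These differ: at b=1, d=1, e=1, E1 = 1 but E2 = 0.

No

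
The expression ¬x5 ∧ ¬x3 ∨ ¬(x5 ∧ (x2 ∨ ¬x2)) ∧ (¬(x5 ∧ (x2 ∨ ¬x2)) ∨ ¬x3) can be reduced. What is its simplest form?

¬x5

¬x5 ∧ ¬x3 ∨ ¬(x5 ∧ (x2 ∨ ¬x2)) ∧ (¬(x5 ∧ (x2 ∨ ¬x2)) ∨ ¬x3)
= ¬x5 ∧ ¬x3 ∨ ¬(x5 ∧ (x2 ∨ ¬x2))   (absorption)
= ¬x5 ∧ ¬x3 ∨ ¬x5   (complement / identity)
= ¬x5   (absorption)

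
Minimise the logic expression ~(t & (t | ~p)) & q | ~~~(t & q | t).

~t

~(t & (t | ~p)) & q | ~~~(t & q | t)
= ~t & q | ~~~(t & q | t)   [absorption]
= ~t & q | ~~~t   [absorption]
= ~t & q | ~t   [double negation]
= ~t   [absorption]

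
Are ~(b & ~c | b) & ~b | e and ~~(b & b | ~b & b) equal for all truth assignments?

E1: ~(b & ~c | b) & ~b | e
    = ~b & ~b | e
    = ~b | e
E2: ~~(b & b | ~b & b)
    = ~~b
    = b
These differ: at b=0, c=0, e=0, E1 = 1 but E2 = 0.

No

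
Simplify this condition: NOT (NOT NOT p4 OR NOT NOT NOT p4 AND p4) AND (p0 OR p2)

NOT (NOT NOT p4 OR NOT NOT NOT p4 AND p4) AND (p0 OR p2)
= NOT (NOT NOT p4 OR NOT p4 AND p4) AND (p0 OR p2)
= NOT NOT NOT p4 AND (p0 OR p2)
= NOT p4 AND (p0 OR p2)

NOT p4 AND (p0 OR p2)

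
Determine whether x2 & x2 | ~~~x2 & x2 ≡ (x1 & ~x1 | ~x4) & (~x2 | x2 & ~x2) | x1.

E1: x2 & x2 | ~~~x2 & x2
    = x2 & x2 | ~x2 & x2   (double negation)
    = x2   (distribution)
E2: (x1 & ~x1 | ~x4) & (~x2 | x2 & ~x2) | x1
    = (x1 & ~x1 | ~x4) & ~x2 | x1   (complement / identity)
    = ~x4 & ~x2 | x1   (complement / identity)
These differ: at x1=0, x2=1, x4=0, E1 = 1 but E2 = 0.

No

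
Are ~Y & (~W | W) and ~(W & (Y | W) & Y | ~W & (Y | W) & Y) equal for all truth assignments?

E1: ~Y & (~W | W)
    = ~Y   (complement / identity)
E2: ~(W & (Y | W) & Y | ~W & (Y | W) & Y)
    = ~((Y | W) & Y)   (distribution)
    = ~Y   (absorption)
Both reduce to ~Y, so they are equivalent.

Yes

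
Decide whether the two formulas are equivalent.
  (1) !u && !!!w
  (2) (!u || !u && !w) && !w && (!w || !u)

E1: !u && !!!w
    = !u && !w   — double negation
E2: (!u || !u && !w) && !w && (!w || !u)
    = !u && !w && (!w || !u)   — absorption
    = !u && !w   — absorption
Both reduce to !u && !w, so they are equivalent.

Yes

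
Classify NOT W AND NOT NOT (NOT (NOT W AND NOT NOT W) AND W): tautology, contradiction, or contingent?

NOT W AND NOT NOT (NOT (NOT W AND NOT NOT W) AND W)
= NOT W AND NOT NOT ((W OR NOT W) AND W)
= NOT W AND (W OR NOT W) AND W
= NOT W AND W
= FALSE

contradiction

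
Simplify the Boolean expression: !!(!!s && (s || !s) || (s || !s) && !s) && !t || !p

!t || !p

!!(!!s && (s || !s) || (s || !s) && !s) && !t || !p
= !!(s && (s || !s) || (s || !s) && !s) && !t || !p   (double negation)
= !!(s || !s) && !t || !p   (distribution)
= (s || !s) && !t || !p   (double negation)
= !t || !p   (complement / identity)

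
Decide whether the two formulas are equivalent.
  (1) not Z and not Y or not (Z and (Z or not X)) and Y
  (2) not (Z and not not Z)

Yes

E1: not Z and not Y or not (Z and (Z or not X)) and Y
    = not Z and not Y or not Z and Y   (absorption)
    = not Z   (distribution)
E2: not (Z and not not Z)
    = not (Z and Z)   (double negation)
    = not Z   (idempotence)
Both reduce to not Z, so they are equivalent.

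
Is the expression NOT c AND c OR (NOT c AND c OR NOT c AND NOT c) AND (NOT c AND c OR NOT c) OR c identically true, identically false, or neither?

identically true

NOT c AND c OR (NOT c AND c OR NOT c AND NOT c) AND (NOT c AND c OR NOT c) OR c
= NOT c AND c OR (NOT c AND c OR NOT c AND NOT c) AND NOT c OR c
= NOT c AND c OR NOT c AND NOT c OR c
= NOT c OR c
= TRUE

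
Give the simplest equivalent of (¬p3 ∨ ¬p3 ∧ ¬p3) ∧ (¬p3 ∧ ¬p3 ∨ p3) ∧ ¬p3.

¬p3

(¬p3 ∨ ¬p3 ∧ ¬p3) ∧ (¬p3 ∧ ¬p3 ∨ p3) ∧ ¬p3
= (¬p3 ∧ ¬p3 ∨ ¬p3 ∧ p3) ∧ ¬p3   — distribution
= ¬p3 ∧ ¬p3   — distribution
= ¬p3   — idempotence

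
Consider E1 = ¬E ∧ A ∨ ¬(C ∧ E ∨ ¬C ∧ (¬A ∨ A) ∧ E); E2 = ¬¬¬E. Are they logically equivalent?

E1: ¬E ∧ A ∨ ¬(C ∧ E ∨ ¬C ∧ (¬A ∨ A) ∧ E)
    = ¬E ∧ A ∨ ¬(C ∧ E ∨ ¬C ∧ E)
    = ¬E ∧ A ∨ ¬E
    = ¬E
E2: ¬¬¬E
    = ¬E
Both reduce to ¬E, so they are equivalent.

Yes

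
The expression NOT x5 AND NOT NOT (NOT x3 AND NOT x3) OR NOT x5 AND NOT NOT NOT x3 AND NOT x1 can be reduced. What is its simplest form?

NOT x5 AND NOT x3

NOT x5 AND NOT NOT (NOT x3 AND NOT x3) OR NOT x5 AND NOT NOT NOT x3 AND NOT x1
= NOT x5 AND NOT NOT NOT x3 OR NOT x5 AND NOT NOT NOT x3 AND NOT x1   (idempotence)
= NOT x5 AND NOT NOT NOT x3   (absorption)
= NOT x5 AND NOT x3   (double negation)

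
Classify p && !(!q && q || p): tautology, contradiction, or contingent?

p && !(!q && q || p)
= p && !p   — complement / identity
= false   — complement

contradiction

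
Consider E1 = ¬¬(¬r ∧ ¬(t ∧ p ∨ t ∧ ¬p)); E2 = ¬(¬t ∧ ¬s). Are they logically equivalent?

No

E1: ¬¬(¬r ∧ ¬(t ∧ p ∨ t ∧ ¬p))
    = ¬¬(¬r ∧ ¬t)   (distribution)
    = ¬r ∧ ¬t   (double negation)
E2: ¬(¬t ∧ ¬s)
    = t ∨ s   (De Morgan)
These differ: at p=0, r=1, s=0, t=1, E1 = 0 but E2 = 1.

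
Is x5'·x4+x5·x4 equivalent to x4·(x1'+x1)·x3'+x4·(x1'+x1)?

E1: x5'·x4+x5·x4
    = x4   [distribution]
E2: x4·(x1'+x1)·x3'+x4·(x1'+x1)
    = x4·(x1'+x1)   [absorption]
    = x4   [complement / identity]
Both reduce to x4, so they are equivalent.

Yes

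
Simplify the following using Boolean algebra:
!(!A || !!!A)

!(!A || !!!A)
= A && !!A   (De Morgan)
= A && A   (double negation)
= A   (idempotence)

A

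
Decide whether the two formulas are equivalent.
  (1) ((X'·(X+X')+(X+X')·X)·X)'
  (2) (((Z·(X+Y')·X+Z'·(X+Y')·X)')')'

E1: ((X'·(X+X')+(X+X')·X)·X)'
    = ((X+X')·X)'   [distribution]
    = X'   [complement / identity]
E2: (((Z·(X+Y')·X+Z'·(X+Y')·X)')')'
    = ((((X+Y')·X)')')'   [distribution]
    = ((X')')'   [absorption]
    = X'   [double negation]
Both reduce to X', so they are equivalent.

Yes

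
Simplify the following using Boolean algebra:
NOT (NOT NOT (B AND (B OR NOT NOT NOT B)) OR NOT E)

NOT B AND E

NOT (NOT NOT (B AND (B OR NOT NOT NOT B)) OR NOT E)
= NOT (NOT NOT (B AND (B OR NOT B)) OR NOT E)
= NOT (NOT NOT B OR NOT E)
= NOT B AND E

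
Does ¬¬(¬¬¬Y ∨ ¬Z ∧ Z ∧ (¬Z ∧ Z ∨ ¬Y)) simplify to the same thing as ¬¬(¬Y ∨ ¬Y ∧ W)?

Yes

E1: ¬¬(¬¬¬Y ∨ ¬Z ∧ Z ∧ (¬Z ∧ Z ∨ ¬Y))
    = ¬¬(¬¬¬Y ∨ ¬Z ∧ Z)   — absorption
    = ¬¬¬Y ∨ ¬Z ∧ Z   — double negation
    = ¬¬¬Y   — complement / identity
    = ¬Y   — double negation
E2: ¬¬(¬Y ∨ ¬Y ∧ W)
    = ¬¬¬Y   — absorption
    = ¬Y   — double negation
Both reduce to ¬Y, so they are equivalent.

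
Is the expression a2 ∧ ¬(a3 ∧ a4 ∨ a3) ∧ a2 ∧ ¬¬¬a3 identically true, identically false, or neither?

a2 ∧ ¬(a3 ∧ a4 ∨ a3) ∧ a2 ∧ ¬¬¬a3
= a2 ∧ ¬(a3 ∧ a4 ∨ a3) ∧ a2 ∧ ¬a3   [double negation]
= a2 ∧ ¬a3 ∧ a2 ∧ ¬a3   [absorption]
= a2 ∧ ¬a3   [idempotence]
This depends on a2, a3, so it is not a constant.

neither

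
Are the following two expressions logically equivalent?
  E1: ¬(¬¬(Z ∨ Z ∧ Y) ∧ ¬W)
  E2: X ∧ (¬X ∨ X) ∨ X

No

E1: ¬(¬¬(Z ∨ Z ∧ Y) ∧ ¬W)
    = ¬(¬¬Z ∧ ¬W)   [absorption]
    = ¬Z ∨ W   [De Morgan]
E2: X ∧ (¬X ∨ X) ∨ X
    = X ∨ X   [complement / identity]
    = X   [idempotence]
These differ: at W=1, X=0, Y=0, Z=0, E1 = 1 but E2 = 0.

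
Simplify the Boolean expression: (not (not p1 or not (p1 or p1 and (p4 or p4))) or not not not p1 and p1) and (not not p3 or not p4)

(not (not p1 or not (p1 or p1 and (p4 or p4))) or not not not p1 and p1) and (not not p3 or not p4)
= (not (not p1 or not (p1 or p1 and p4)) or not not not p1 and p1) and (not not p3 or not p4)   [idempotence]
= (not (not p1 or not p1) or not not not p1 and p1) and (not not p3 or not p4)   [absorption]
= (not (not p1 or not p1) or not p1 and p1) and (not not p3 or not p4)   [double negation]
= (p1 and p1 or not p1 and p1) and (not not p3 or not p4)   [De Morgan]
= p1 and (not not p3 or not p4)   [distribution]
= p1 and (p3 or not p4)   [double negation]

p1 and (p3 or not p4)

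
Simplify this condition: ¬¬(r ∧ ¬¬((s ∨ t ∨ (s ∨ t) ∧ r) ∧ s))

¬¬(r ∧ ¬¬((s ∨ t ∨ (s ∨ t) ∧ r) ∧ s))
= ¬¬(r ∧ ¬¬((s ∨ t) ∧ s))   [absorption]
= ¬¬(r ∧ ¬¬s)   [absorption]
= r ∧ ¬¬s   [double negation]
= r ∧ s   [double negation]

r ∧ s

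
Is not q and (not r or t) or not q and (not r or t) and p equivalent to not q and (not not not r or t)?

E1: not q and (not r or t) or not q and (not r or t) and p
    = not q and (not r or t)   (absorption)
E2: not q and (not not not r or t)
    = not q and (not r or t)   (double negation)
Both reduce to not q and (not r or t), so they are equivalent.

Yes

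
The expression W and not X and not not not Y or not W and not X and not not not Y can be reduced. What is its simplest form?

not X and not Y

W and not X and not not not Y or not W and not X and not not not Y
= not X and not not not Y   — distribution
= not X and not Y   — double negation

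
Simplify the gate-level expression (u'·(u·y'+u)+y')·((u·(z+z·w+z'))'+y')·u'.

(u'·(u·y'+u)+y')·((u·(z+z·w+z'))'+y')·u'
= (u'·(u·y'+u)+y')·((u·(z+z'))'+y')·u'   — absorption
= (u'·(u·y'+u)+y')·(u'+y')·u'   — complement / identity
= (u'·(u·y'+u)+y')·u'   — absorption
= (u'·u+y')·u'   — absorption
= y'·u'   — complement / identity

y'·u'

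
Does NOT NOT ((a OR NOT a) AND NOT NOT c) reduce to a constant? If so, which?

no

NOT NOT ((a OR NOT a) AND NOT NOT c)
= NOT NOT NOT NOT c   [complement / identity]
= NOT NOT c   [double negation]
= c   [double negation]
This depends on c, so it is not a constant.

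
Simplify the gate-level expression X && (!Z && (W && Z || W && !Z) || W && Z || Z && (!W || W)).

X && (W || Z)

X && (!Z && (W && Z || W && !Z) || W && Z || Z && (!W || W))
= X && (!Z && W || W && Z || Z && (!W || W))   (distribution)
= X && (W || Z && (!W || W))   (distribution)
= X && (W || Z)   (complement / identity)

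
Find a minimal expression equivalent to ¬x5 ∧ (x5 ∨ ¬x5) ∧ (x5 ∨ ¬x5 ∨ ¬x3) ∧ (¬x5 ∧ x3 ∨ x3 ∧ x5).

¬x5 ∧ (x5 ∨ ¬x5) ∧ (x5 ∨ ¬x5 ∨ ¬x3) ∧ (¬x5 ∧ x3 ∨ x3 ∧ x5)
= ¬x5 ∧ (x5 ∨ ¬x5) ∧ (x5 ∨ ¬x5 ∨ ¬x3) ∧ x3
= ¬x5 ∧ (x5 ∨ ¬x5) ∧ x3
= ¬x5 ∧ x3

¬x5 ∧ x3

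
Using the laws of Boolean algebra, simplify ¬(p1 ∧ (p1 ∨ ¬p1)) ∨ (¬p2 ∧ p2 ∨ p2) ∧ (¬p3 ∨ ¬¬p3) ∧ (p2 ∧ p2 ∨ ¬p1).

¬p1 ∨ p2

¬(p1 ∧ (p1 ∨ ¬p1)) ∨ (¬p2 ∧ p2 ∨ p2) ∧ (¬p3 ∨ ¬¬p3) ∧ (p2 ∧ p2 ∨ ¬p1)
= ¬(p1 ∧ (p1 ∨ ¬p1)) ∨ (¬p2 ∧ p2 ∨ p2) ∧ (¬p3 ∨ p3) ∧ (p2 ∧ p2 ∨ ¬p1)   — double negation
= ¬(p1 ∧ (p1 ∨ ¬p1)) ∨ (¬p2 ∧ p2 ∨ p2) ∧ (p2 ∧ p2 ∨ ¬p1)   — complement / identity
= ¬(p1 ∧ (p1 ∨ ¬p1)) ∨ (¬p2 ∧ p2 ∨ p2) ∧ (p2 ∨ ¬p1)   — idempotence
= ¬(p1 ∧ (p1 ∨ ¬p1)) ∨ p2 ∧ (p2 ∨ ¬p1)   — complement / identity
= ¬(p1 ∧ (p1 ∨ ¬p1)) ∨ p2   — absorption
= ¬p1 ∨ p2   — complement / identity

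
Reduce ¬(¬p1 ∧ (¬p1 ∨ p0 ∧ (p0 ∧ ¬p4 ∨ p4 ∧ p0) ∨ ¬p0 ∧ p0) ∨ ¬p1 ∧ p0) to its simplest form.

¬(¬p1 ∧ (¬p1 ∨ p0 ∧ (p0 ∧ ¬p4 ∨ p4 ∧ p0) ∨ ¬p0 ∧ p0) ∨ ¬p1 ∧ p0)
= ¬(¬p1 ∧ (¬p1 ∨ p0 ∧ p0 ∨ ¬p0 ∧ p0) ∨ ¬p1 ∧ p0)   — distribution
= ¬(¬p1 ∧ (¬p1 ∨ p0) ∨ ¬p1 ∧ p0)   — distribution
= ¬(¬p1 ∨ ¬p1 ∧ p0)   — absorption
= ¬¬p1   — absorption
= p1   — double negation

p1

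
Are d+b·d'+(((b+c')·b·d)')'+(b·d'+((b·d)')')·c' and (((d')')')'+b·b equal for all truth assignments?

Yes

E1: d+b·d'+(((b+c')·b·d)')'+(b·d'+((b·d)')')·c'
    = d+b·d'+((b·d)')'+(b·d'+((b·d)')')·c'   (absorption)
    = d+b·d'+((b·d)')'   (absorption)
    = d+b·d'+b·d   (double negation)
    = d+b   (distribution)
E2: (((d')')')'+b·b
    = (((d')')')'+b   (idempotence)
    = (d')'+b   (double negation)
    = d+b   (double negation)
Both reduce to d+b, so they are equivalent.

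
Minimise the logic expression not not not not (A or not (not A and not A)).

not not not not (A or not (not A and not A))
= not not not not (A or A or A)   — De Morgan
= not not not not (A or A)   — idempotence
= not not (A or A)   — double negation
= not not A   — idempotence
= A   — double negation

A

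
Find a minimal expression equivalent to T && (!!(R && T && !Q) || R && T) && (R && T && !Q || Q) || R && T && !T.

T && (!!(R && T && !Q) || R && T) && (R && T && !Q || Q) || R && T && !T
= T && (R && T && !Q || R && T) && (R && T && !Q || Q) || R && T && !T
= T && (R && T && !Q || R && T && Q) || R && T && !T
= T && R && T || R && T && !T
= R && T

R && T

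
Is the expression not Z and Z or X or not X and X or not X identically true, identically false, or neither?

identically true

not Z and Z or X or not X and X or not X
= X or not X and X or not X   [complement / identity]
= X or not X   [complement / identity]
= True   [complement]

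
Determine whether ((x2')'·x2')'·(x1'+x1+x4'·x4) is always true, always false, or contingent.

((x2')'·x2')'·(x1'+x1+x4'·x4)
= (x2'+x2)·(x1'+x1+x4'·x4)
= (x2'+x2)·(x1'+x1)
= x2'+x2
= 1

always true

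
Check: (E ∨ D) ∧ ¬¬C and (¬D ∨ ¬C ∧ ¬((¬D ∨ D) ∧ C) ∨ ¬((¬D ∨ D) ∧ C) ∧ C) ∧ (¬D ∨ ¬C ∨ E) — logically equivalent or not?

No

E1: (E ∨ D) ∧ ¬¬C
    = (E ∨ D) ∧ C   (double negation)
E2: (¬D ∨ ¬C ∧ ¬((¬D ∨ D) ∧ C) ∨ ¬((¬D ∨ D) ∧ C) ∧ C) ∧ (¬D ∨ ¬C ∨ E)
    = (¬D ∨ ¬((¬D ∨ D) ∧ C)) ∧ (¬D ∨ ¬C ∨ E)   (distribution)
    = (¬D ∨ ¬C) ∧ (¬D ∨ ¬C ∨ E)   (complement / identity)
    = ¬D ∨ ¬C   (absorption)
These differ: at C=0, D=0, E=0, E1 = 0 but E2 = 1.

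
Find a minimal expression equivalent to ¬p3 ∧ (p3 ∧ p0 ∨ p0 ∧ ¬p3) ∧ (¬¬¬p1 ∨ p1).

¬p3 ∧ (p3 ∧ p0 ∨ p0 ∧ ¬p3) ∧ (¬¬¬p1 ∨ p1)
= ¬p3 ∧ p0 ∧ (¬¬¬p1 ∨ p1)
= ¬p3 ∧ p0 ∧ (¬p1 ∨ p1)
= ¬p3 ∧ p0

¬p3 ∧ p0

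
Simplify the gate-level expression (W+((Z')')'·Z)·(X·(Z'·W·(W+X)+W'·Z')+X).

(W+((Z')')'·Z)·(X·(Z'·W·(W+X)+W'·Z')+X)
= (W+((Z')')'·Z)·(X·(Z'·W+W'·Z')+X)   [absorption]
= (W+((Z')')'·Z)·(X·Z'+X)   [distribution]
= (W+Z'·Z)·(X·Z'+X)   [double negation]
= (W+Z'·Z)·X   [absorption]
= W·X   [complement / identity]

W·X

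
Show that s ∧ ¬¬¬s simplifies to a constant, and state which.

False

s ∧ ¬¬¬s
= s ∧ ¬s   — double negation
= False   — complement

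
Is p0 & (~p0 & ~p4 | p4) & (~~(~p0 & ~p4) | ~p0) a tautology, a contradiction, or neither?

p0 & (~p0 & ~p4 | p4) & (~~(~p0 & ~p4) | ~p0)
= p0 & (~p0 & ~p4 | p4) & (~p0 & ~p4 | ~p0)   [double negation]
= p0 & (~p0 & ~p4 | p4 & ~p0)   [distribution]
= p0 & ~p0   [distribution]
= 0   [complement]

contradiction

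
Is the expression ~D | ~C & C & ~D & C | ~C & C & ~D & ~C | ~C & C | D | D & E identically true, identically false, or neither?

identically true

~D | ~C & C & ~D & C | ~C & C & ~D & ~C | ~C & C | D | D & E
= ~D | ~C & C & ~D | ~C & C | D | D & E   — distribution
= ~D | ~C & C | D | D & E   — absorption
= ~D | ~C & C | D   — absorption
= ~D | D   — complement / identity
= 1   — complement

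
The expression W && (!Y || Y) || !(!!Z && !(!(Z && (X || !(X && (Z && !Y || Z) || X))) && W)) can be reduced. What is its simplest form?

W || !Z

W && (!Y || Y) || !(!!Z && !(!(Z && (X || !(X && (Z && !Y || Z) || X))) && W))
= W && (!Y || Y) || !(!!Z && !(!(Z && (X || !(X && Z || X))) && W))   (absorption)
= W && (!Y || Y) || !Z || !(Z && (X || !(X && Z || X))) && W   (De Morgan)
= W && (!Y || Y) || !Z || !(Z && (X || !X)) && W   (absorption)
= W && (!Y || Y) || !Z || !Z && W   (complement / identity)
= W && (!Y || Y) || !Z   (absorption)
= W || !Z   (complement / identity)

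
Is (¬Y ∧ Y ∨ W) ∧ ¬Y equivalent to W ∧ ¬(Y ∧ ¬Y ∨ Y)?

Yes

E1: (¬Y ∧ Y ∨ W) ∧ ¬Y
    = W ∧ ¬Y   [complement / identity]
E2: W ∧ ¬(Y ∧ ¬Y ∨ Y)
    = W ∧ ¬Y   [complement / identity]
Both reduce to W ∧ ¬Y, so they are equivalent.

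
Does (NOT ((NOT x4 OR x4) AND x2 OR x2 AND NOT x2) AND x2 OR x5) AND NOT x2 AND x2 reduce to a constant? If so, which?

(NOT ((NOT x4 OR x4) AND x2 OR x2 AND NOT x2) AND x2 OR x5) AND NOT x2 AND x2
= (NOT ((NOT x4 OR x4) AND x2) AND x2 OR x5) AND NOT x2 AND x2   [complement / identity]
= (NOT x2 AND x2 OR x5) AND NOT x2 AND x2   [complement / identity]
= NOT x2 AND x2   [absorption]
= FALSE   [complement]

yes, False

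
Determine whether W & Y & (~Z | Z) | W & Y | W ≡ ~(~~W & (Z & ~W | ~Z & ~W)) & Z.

E1: W & Y & (~Z | Z) | W & Y | W
    = W & Y & (~Z | Z) | W   — absorption
    = W & Y | W   — complement / identity
    = W   — absorption
E2: ~(~~W & (Z & ~W | ~Z & ~W)) & Z
    = ~(~~W & ~W) & Z   — distribution
    = (~W | W) & Z   — De Morgan
    = Z   — complement / identity
These differ: at W=0, Y=1, Z=1, E1 = 0 but E2 = 1.

No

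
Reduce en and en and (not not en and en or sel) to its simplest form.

en

en and en and (not not en and en or sel)
= en and en and (en and en or sel)   [double negation]
= en and en   [absorption]
= en   [idempotence]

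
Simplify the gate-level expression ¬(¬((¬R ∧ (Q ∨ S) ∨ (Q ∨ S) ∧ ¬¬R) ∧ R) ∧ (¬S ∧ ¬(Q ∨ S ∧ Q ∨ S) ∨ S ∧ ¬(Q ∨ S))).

¬(¬((¬R ∧ (Q ∨ S) ∨ (Q ∨ S) ∧ ¬¬R) ∧ R) ∧ (¬S ∧ ¬(Q ∨ S ∧ Q ∨ S) ∨ S ∧ ¬(Q ∨ S)))
= ¬(¬((¬R ∧ (Q ∨ S) ∨ (Q ∨ S) ∧ R) ∧ R) ∧ (¬S ∧ ¬(Q ∨ S ∧ Q ∨ S) ∨ S ∧ ¬(Q ∨ S)))
= ¬(¬((¬R ∧ (Q ∨ S) ∨ (Q ∨ S) ∧ R) ∧ R) ∧ (¬S ∧ ¬(Q ∨ S) ∨ S ∧ ¬(Q ∨ S)))
= ¬(¬((Q ∨ S) ∧ R) ∧ (¬S ∧ ¬(Q ∨ S) ∨ S ∧ ¬(Q ∨ S)))
= ¬(¬((Q ∨ S) ∧ R) ∧ ¬(Q ∨ S))
= (Q ∨ S) ∧ R ∨ Q ∨ S
= Q ∨ S

Q ∨ S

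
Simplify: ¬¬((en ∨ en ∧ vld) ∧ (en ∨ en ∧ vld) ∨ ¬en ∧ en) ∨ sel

en ∨ sel

¬¬((en ∨ en ∧ vld) ∧ (en ∨ en ∧ vld) ∨ ¬en ∧ en) ∨ sel
= ¬¬((en ∨ en ∧ vld) ∧ (en ∨ en ∧ vld)) ∨ sel   (complement / identity)
= ¬¬(en ∨ en ∧ vld) ∨ sel   (idempotence)
= en ∨ en ∧ vld ∨ sel   (double negation)
= en ∨ sel   (absorption)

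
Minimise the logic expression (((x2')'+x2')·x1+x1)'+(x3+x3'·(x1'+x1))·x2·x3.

x1'+x2·x3

(((x2')'+x2')·x1+x1)'+(x3+x3'·(x1'+x1))·x2·x3
= ((x2+x2')·x1+x1)'+(x3+x3'·(x1'+x1))·x2·x3   — double negation
= (x1+x1)'+(x3+x3'·(x1'+x1))·x2·x3   — complement / identity
= (x1+x1)'+(x3+x3')·x2·x3   — complement / identity
= x1'+(x3+x3')·x2·x3   — idempotence
= x1'+x2·x3   — complement / identity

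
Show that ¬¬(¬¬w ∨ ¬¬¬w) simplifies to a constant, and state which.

¬¬(¬¬w ∨ ¬¬¬w)
= ¬(¬w ∧ ¬¬w)   [De Morgan]
= w ∨ ¬w   [De Morgan]
= True   [complement]

True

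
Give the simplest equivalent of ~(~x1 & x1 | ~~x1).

~(~x1 & x1 | ~~x1)
= ~~~x1
= ~x1

~x1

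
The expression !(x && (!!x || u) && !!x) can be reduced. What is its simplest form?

!(x && (!!x || u) && !!x)
= !(x && !!x)   (absorption)
= !(x && x)   (double negation)
= !x   (idempotence)

!x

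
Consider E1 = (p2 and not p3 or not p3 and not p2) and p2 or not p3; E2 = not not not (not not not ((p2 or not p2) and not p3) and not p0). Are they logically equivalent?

E1: (p2 and not p3 or not p3 and not p2) and p2 or not p3
    = not p3 and p2 or not p3   [distribution]
    = not p3   [absorption]
E2: not not not (not not not ((p2 or not p2) and not p3) and not p0)
    = not not not (not not not not p3 and not p0)   [complement / identity]
    = not not not (not not p3 and not p0)   [double negation]
    = not not (not p3 or p0)   [De Morgan]
    = not p3 or p0   [double negation]
These differ: at p0=1, p2=0, p3=1, E1 = 0 but E2 = 1.

No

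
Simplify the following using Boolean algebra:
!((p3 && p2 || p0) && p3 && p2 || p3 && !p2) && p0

!p3 && p0

!((p3 && p2 || p0) && p3 && p2 || p3 && !p2) && p0
= !(p3 && p2 || p3 && !p2) && p0   (absorption)
= !p3 && p0   (distribution)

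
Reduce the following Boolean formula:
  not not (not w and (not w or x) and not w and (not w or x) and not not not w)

not w

not not (not w and (not w or x) and not w and (not w or x) and not not not w)
= not not (not w and (not w or x) and not w and (not w or x) and not w)   — double negation
= not not (not w and (not w or x) and not w)   — idempotence
= not not (not w and not w)   — absorption
= not not not w   — idempotence
= not w   — double negation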